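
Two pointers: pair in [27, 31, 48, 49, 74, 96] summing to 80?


lo=0(27)+hi=5(96)=123
lo=0(27)+hi=4(74)=101
lo=0(27)+hi=3(49)=76
lo=1(31)+hi=3(49)=80

Yes: 31+49=80


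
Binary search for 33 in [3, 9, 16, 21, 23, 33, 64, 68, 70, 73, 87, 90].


Step 1: lo=0, hi=11, mid=5, val=33

Found at index 5


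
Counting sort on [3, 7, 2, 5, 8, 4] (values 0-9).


Input: [3, 7, 2, 5, 8, 4]
Counts: [0, 0, 1, 1, 1, 1, 0, 1, 1, 0]

Sorted: [2, 3, 4, 5, 7, 8]


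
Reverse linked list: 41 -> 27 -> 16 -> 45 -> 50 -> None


Step 1: curr=41, set curr.next=prev(None) | reversed so far: 41
Step 2: curr=27, set curr.next=prev(41) | reversed so far: 27 -> 41
Step 3: curr=16, set curr.next=prev(27) | reversed so far: 16 -> 27 -> 41
Step 4: curr=45, set curr.next=prev(16) | reversed so far: 45 -> 16 -> 27 -> 41
Step 5: curr=50, set curr.next=prev(45) | reversed so far: 50 -> 45 -> 16 -> 27 -> 41

50 -> 45 -> 16 -> 27 -> 41 -> None


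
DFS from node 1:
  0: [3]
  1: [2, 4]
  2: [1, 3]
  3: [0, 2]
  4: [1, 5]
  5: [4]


Visit 1, push [4, 2]
Visit 2, push [3]
Visit 3, push [0]
Visit 0, push []
Visit 4, push [5]
Visit 5, push []

DFS order: [1, 2, 3, 0, 4, 5]


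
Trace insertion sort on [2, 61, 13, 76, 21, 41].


Initial: [2, 61, 13, 76, 21, 41]
Insert 61: [2, 61, 13, 76, 21, 41]
Insert 13: [2, 13, 61, 76, 21, 41]
Insert 76: [2, 13, 61, 76, 21, 41]
Insert 21: [2, 13, 21, 61, 76, 41]
Insert 41: [2, 13, 21, 41, 61, 76]

Sorted: [2, 13, 21, 41, 61, 76]


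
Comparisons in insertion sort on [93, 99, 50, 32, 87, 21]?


Algorithm: insertion sort
Input: [93, 99, 50, 32, 87, 21]
Sorted: [21, 32, 50, 87, 93, 99]

14


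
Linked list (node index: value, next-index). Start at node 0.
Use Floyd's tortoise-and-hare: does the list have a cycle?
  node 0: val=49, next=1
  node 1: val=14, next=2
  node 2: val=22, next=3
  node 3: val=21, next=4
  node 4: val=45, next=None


Floyd's tortoise (slow, +1) and hare (fast, +2):
  init: slow=0, fast=0
  step 1: slow=1, fast=2
  step 2: slow=2, fast=4
  step 3: fast -> None, no cycle

Cycle: no


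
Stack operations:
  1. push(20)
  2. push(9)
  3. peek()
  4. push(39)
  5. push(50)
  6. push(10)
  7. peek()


push(20) -> [20]
push(9) -> [20, 9]
peek()->9
push(39) -> [20, 9, 39]
push(50) -> [20, 9, 39, 50]
push(10) -> [20, 9, 39, 50, 10]
peek()->10

Final stack: [20, 9, 39, 50, 10]


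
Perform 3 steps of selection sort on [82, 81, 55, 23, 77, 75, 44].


Initial: [82, 81, 55, 23, 77, 75, 44]
Step 1: min=23 at 3
  Swap: [23, 81, 55, 82, 77, 75, 44]
Step 2: min=44 at 6
  Swap: [23, 44, 55, 82, 77, 75, 81]
Step 3: min=55 at 2
  Swap: [23, 44, 55, 82, 77, 75, 81]

After 3 steps: [23, 44, 55, 82, 77, 75, 81]


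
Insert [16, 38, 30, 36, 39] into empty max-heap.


Insert 16: [16]
Insert 38: [38, 16]
Insert 30: [38, 16, 30]
Insert 36: [38, 36, 30, 16]
Insert 39: [39, 38, 30, 16, 36]

Final heap: [39, 38, 30, 16, 36]


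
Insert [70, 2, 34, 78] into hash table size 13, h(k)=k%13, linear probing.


Insert 70: h=5 -> slot 5
Insert 2: h=2 -> slot 2
Insert 34: h=8 -> slot 8
Insert 78: h=0 -> slot 0

Table: [78, None, 2, None, None, 70, None, None, 34, None, None, None, None]


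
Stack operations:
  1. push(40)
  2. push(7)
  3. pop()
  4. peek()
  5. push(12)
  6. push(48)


push(40) -> [40]
push(7) -> [40, 7]
pop()->7, [40]
peek()->40
push(12) -> [40, 12]
push(48) -> [40, 12, 48]

Final stack: [40, 12, 48]


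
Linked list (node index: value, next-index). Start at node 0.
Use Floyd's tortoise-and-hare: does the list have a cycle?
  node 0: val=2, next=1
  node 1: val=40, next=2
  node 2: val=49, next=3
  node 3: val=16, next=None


Floyd's tortoise (slow, +1) and hare (fast, +2):
  init: slow=0, fast=0
  step 1: slow=1, fast=2
  step 2: fast 2->3->None, no cycle

Cycle: no


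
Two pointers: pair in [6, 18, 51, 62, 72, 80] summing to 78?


lo=0(6)+hi=5(80)=86
lo=0(6)+hi=4(72)=78

Yes: 6+72=78


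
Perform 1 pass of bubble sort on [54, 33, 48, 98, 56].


Initial: [54, 33, 48, 98, 56]
Pass 1: [33, 48, 54, 56, 98] (3 swaps)

After 1 pass: [33, 48, 54, 56, 98]


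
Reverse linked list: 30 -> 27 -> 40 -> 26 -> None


Step 1: curr=30, set curr.next=prev(None) | reversed so far: 30
Step 2: curr=27, set curr.next=prev(30) | reversed so far: 27 -> 30
Step 3: curr=40, set curr.next=prev(27) | reversed so far: 40 -> 27 -> 30
Step 4: curr=26, set curr.next=prev(40) | reversed so far: 26 -> 40 -> 27 -> 30

26 -> 40 -> 27 -> 30 -> None


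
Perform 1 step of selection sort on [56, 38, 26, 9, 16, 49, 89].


Initial: [56, 38, 26, 9, 16, 49, 89]
Step 1: min=9 at 3
  Swap: [9, 38, 26, 56, 16, 49, 89]

After 1 step: [9, 38, 26, 56, 16, 49, 89]


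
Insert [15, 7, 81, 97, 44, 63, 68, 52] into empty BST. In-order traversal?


Insert 15: root
Insert 7: L from 15
Insert 81: R from 15
Insert 97: R from 15 -> R from 81
Insert 44: R from 15 -> L from 81
Insert 63: R from 15 -> L from 81 -> R from 44
Insert 68: R from 15 -> L from 81 -> R from 44 -> R from 63
Insert 52: R from 15 -> L from 81 -> R from 44 -> L from 63

In-order: [7, 15, 44, 52, 63, 68, 81, 97]


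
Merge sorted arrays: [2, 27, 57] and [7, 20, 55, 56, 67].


Take 2 from A
Take 7 from B
Take 20 from B
Take 27 from A
Take 55 from B
Take 56 from B
Take 57 from A

Merged: [2, 7, 20, 27, 55, 56, 57, 67]


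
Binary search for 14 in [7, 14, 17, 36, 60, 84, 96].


Step 1: lo=0, hi=6, mid=3, val=36
Step 2: lo=0, hi=2, mid=1, val=14

Found at index 1


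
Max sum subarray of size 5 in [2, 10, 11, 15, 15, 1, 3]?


[0:5]: 53
[1:6]: 52
[2:7]: 45

Max: 53 at [0:5]


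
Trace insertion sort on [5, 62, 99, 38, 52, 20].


Initial: [5, 62, 99, 38, 52, 20]
Insert 62: [5, 62, 99, 38, 52, 20]
Insert 99: [5, 62, 99, 38, 52, 20]
Insert 38: [5, 38, 62, 99, 52, 20]
Insert 52: [5, 38, 52, 62, 99, 20]
Insert 20: [5, 20, 38, 52, 62, 99]

Sorted: [5, 20, 38, 52, 62, 99]


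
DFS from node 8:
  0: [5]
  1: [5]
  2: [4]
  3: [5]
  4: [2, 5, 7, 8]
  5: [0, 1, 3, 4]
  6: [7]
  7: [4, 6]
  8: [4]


Visit 8, push [4]
Visit 4, push [7, 5, 2]
Visit 2, push []
Visit 5, push [3, 1, 0]
Visit 0, push []
Visit 1, push []
Visit 3, push []
Visit 7, push [6]
Visit 6, push []

DFS order: [8, 4, 2, 5, 0, 1, 3, 7, 6]


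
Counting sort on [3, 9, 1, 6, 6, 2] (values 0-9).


Input: [3, 9, 1, 6, 6, 2]
Counts: [0, 1, 1, 1, 0, 0, 2, 0, 0, 1]

Sorted: [1, 2, 3, 6, 6, 9]


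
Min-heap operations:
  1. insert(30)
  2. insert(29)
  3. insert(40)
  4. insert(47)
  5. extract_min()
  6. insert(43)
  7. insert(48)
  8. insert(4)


insert(30) -> [30]
insert(29) -> [29, 30]
insert(40) -> [29, 30, 40]
insert(47) -> [29, 30, 40, 47]
extract_min()->29, [30, 47, 40]
insert(43) -> [30, 43, 40, 47]
insert(48) -> [30, 43, 40, 47, 48]
insert(4) -> [4, 43, 30, 47, 48, 40]

Final heap: [4, 43, 30, 47, 48, 40]


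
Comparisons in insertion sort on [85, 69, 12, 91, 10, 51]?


Algorithm: insertion sort
Input: [85, 69, 12, 91, 10, 51]
Sorted: [10, 12, 51, 69, 85, 91]

12


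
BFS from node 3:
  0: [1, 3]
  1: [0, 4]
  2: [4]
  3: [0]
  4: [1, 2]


Visit 3, enqueue [0]
Visit 0, enqueue [1]
Visit 1, enqueue [4]
Visit 4, enqueue [2]
Visit 2, enqueue []

BFS order: [3, 0, 1, 4, 2]


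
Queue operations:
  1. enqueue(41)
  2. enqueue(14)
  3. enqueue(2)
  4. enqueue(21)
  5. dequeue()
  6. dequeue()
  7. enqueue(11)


enqueue(41) -> [41]
enqueue(14) -> [41, 14]
enqueue(2) -> [41, 14, 2]
enqueue(21) -> [41, 14, 2, 21]
dequeue()->41, [14, 2, 21]
dequeue()->14, [2, 21]
enqueue(11) -> [2, 21, 11]

Final queue: [2, 21, 11]


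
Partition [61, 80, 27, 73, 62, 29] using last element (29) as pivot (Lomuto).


Pivot: 29
  27 <= 29: swap -> [27, 80, 61, 73, 62, 29]
Place pivot at 1: [27, 29, 61, 73, 62, 80]

Partitioned: [27, 29, 61, 73, 62, 80]


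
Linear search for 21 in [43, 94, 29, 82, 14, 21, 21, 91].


i=0: 43!=21
i=1: 94!=21
i=2: 29!=21
i=3: 82!=21
i=4: 14!=21
i=5: 21==21 found!

Found at 5, 6 comps


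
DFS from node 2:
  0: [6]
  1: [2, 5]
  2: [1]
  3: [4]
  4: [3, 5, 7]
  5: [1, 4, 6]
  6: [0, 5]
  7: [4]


Visit 2, push [1]
Visit 1, push [5]
Visit 5, push [6, 4]
Visit 4, push [7, 3]
Visit 3, push []
Visit 7, push []
Visit 6, push [0]
Visit 0, push []

DFS order: [2, 1, 5, 4, 3, 7, 6, 0]


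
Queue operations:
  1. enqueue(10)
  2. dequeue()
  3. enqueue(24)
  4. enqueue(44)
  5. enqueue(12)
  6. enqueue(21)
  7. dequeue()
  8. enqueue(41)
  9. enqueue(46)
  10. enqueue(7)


enqueue(10) -> [10]
dequeue()->10, []
enqueue(24) -> [24]
enqueue(44) -> [24, 44]
enqueue(12) -> [24, 44, 12]
enqueue(21) -> [24, 44, 12, 21]
dequeue()->24, [44, 12, 21]
enqueue(41) -> [44, 12, 21, 41]
enqueue(46) -> [44, 12, 21, 41, 46]
enqueue(7) -> [44, 12, 21, 41, 46, 7]

Final queue: [44, 12, 21, 41, 46, 7]


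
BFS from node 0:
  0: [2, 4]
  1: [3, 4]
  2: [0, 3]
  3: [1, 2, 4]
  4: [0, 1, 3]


Visit 0, enqueue [2, 4]
Visit 2, enqueue [3]
Visit 4, enqueue [1]
Visit 3, enqueue []
Visit 1, enqueue []

BFS order: [0, 2, 4, 3, 1]


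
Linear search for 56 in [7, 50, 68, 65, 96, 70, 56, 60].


i=0: 7!=56
i=1: 50!=56
i=2: 68!=56
i=3: 65!=56
i=4: 96!=56
i=5: 70!=56
i=6: 56==56 found!

Found at 6, 7 comps


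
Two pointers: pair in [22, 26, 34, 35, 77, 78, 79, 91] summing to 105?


lo=0(22)+hi=7(91)=113
lo=0(22)+hi=6(79)=101
lo=1(26)+hi=6(79)=105

Yes: 26+79=105


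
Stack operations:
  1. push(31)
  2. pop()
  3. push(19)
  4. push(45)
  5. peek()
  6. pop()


push(31) -> [31]
pop()->31, []
push(19) -> [19]
push(45) -> [19, 45]
peek()->45
pop()->45, [19]

Final stack: [19]


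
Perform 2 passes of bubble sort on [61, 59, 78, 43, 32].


Initial: [61, 59, 78, 43, 32]
Pass 1: [59, 61, 43, 32, 78] (3 swaps)
Pass 2: [59, 43, 32, 61, 78] (2 swaps)

After 2 passes: [59, 43, 32, 61, 78]


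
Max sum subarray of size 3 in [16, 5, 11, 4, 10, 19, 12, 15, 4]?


[0:3]: 32
[1:4]: 20
[2:5]: 25
[3:6]: 33
[4:7]: 41
[5:8]: 46
[6:9]: 31

Max: 46 at [5:8]


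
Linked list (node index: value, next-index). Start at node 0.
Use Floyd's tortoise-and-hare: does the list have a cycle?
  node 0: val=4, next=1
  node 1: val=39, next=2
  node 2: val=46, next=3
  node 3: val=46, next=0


Floyd's tortoise (slow, +1) and hare (fast, +2):
  init: slow=0, fast=0
  step 1: slow=1, fast=2
  step 2: slow=2, fast=0
  step 3: slow=3, fast=2
  step 4: slow=0, fast=0
  slow == fast at node 0: cycle detected

Cycle: yes


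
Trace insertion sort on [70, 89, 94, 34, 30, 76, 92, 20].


Initial: [70, 89, 94, 34, 30, 76, 92, 20]
Insert 89: [70, 89, 94, 34, 30, 76, 92, 20]
Insert 94: [70, 89, 94, 34, 30, 76, 92, 20]
Insert 34: [34, 70, 89, 94, 30, 76, 92, 20]
Insert 30: [30, 34, 70, 89, 94, 76, 92, 20]
Insert 76: [30, 34, 70, 76, 89, 94, 92, 20]
Insert 92: [30, 34, 70, 76, 89, 92, 94, 20]
Insert 20: [20, 30, 34, 70, 76, 89, 92, 94]

Sorted: [20, 30, 34, 70, 76, 89, 92, 94]


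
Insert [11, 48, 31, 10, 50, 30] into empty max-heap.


Insert 11: [11]
Insert 48: [48, 11]
Insert 31: [48, 11, 31]
Insert 10: [48, 11, 31, 10]
Insert 50: [50, 48, 31, 10, 11]
Insert 30: [50, 48, 31, 10, 11, 30]

Final heap: [50, 48, 31, 10, 11, 30]


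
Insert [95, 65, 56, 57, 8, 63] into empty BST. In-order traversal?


Insert 95: root
Insert 65: L from 95
Insert 56: L from 95 -> L from 65
Insert 57: L from 95 -> L from 65 -> R from 56
Insert 8: L from 95 -> L from 65 -> L from 56
Insert 63: L from 95 -> L from 65 -> R from 56 -> R from 57

In-order: [8, 56, 57, 63, 65, 95]


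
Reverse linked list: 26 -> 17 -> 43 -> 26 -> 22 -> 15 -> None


Step 1: curr=26, set curr.next=prev(None) | reversed so far: 26
Step 2: curr=17, set curr.next=prev(26) | reversed so far: 17 -> 26
Step 3: curr=43, set curr.next=prev(17) | reversed so far: 43 -> 17 -> 26
Step 4: curr=26, set curr.next=prev(43) | reversed so far: 26 -> 43 -> 17 -> 26
Step 5: curr=22, set curr.next=prev(26) | reversed so far: 22 -> 26 -> 43 -> 17 -> 26
Step 6: curr=15, set curr.next=prev(22) | reversed so far: 15 -> 22 -> 26 -> 43 -> 17 -> 26

15 -> 22 -> 26 -> 43 -> 17 -> 26 -> None


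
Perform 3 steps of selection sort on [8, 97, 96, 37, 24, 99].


Initial: [8, 97, 96, 37, 24, 99]
Step 1: min=8 at 0
  Swap: [8, 97, 96, 37, 24, 99]
Step 2: min=24 at 4
  Swap: [8, 24, 96, 37, 97, 99]
Step 3: min=37 at 3
  Swap: [8, 24, 37, 96, 97, 99]

After 3 steps: [8, 24, 37, 96, 97, 99]


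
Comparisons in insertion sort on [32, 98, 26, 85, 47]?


Algorithm: insertion sort
Input: [32, 98, 26, 85, 47]
Sorted: [26, 32, 47, 85, 98]

8


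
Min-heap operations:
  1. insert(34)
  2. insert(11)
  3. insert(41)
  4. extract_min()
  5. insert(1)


insert(34) -> [34]
insert(11) -> [11, 34]
insert(41) -> [11, 34, 41]
extract_min()->11, [34, 41]
insert(1) -> [1, 41, 34]

Final heap: [1, 41, 34]


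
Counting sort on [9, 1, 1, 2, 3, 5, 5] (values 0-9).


Input: [9, 1, 1, 2, 3, 5, 5]
Counts: [0, 2, 1, 1, 0, 2, 0, 0, 0, 1]

Sorted: [1, 1, 2, 3, 5, 5, 9]


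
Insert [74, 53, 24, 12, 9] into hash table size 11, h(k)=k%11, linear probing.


Insert 74: h=8 -> slot 8
Insert 53: h=9 -> slot 9
Insert 24: h=2 -> slot 2
Insert 12: h=1 -> slot 1
Insert 9: h=9, 1 probes -> slot 10

Table: [None, 12, 24, None, None, None, None, None, 74, 53, 9]


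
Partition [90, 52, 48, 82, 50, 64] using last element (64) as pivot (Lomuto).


Pivot: 64
  52 <= 64: swap -> [52, 90, 48, 82, 50, 64]
  48 <= 64: swap -> [52, 48, 90, 82, 50, 64]
  50 <= 64: swap -> [52, 48, 50, 82, 90, 64]
Place pivot at 3: [52, 48, 50, 64, 90, 82]

Partitioned: [52, 48, 50, 64, 90, 82]


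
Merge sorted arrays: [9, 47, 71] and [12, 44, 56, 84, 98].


Take 9 from A
Take 12 from B
Take 44 from B
Take 47 from A
Take 56 from B
Take 71 from A

Merged: [9, 12, 44, 47, 56, 71, 84, 98]


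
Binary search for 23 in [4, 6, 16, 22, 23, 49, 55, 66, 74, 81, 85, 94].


Step 1: lo=0, hi=11, mid=5, val=49
Step 2: lo=0, hi=4, mid=2, val=16
Step 3: lo=3, hi=4, mid=3, val=22
Step 4: lo=4, hi=4, mid=4, val=23

Found at index 4


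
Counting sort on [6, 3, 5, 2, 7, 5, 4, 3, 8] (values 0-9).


Input: [6, 3, 5, 2, 7, 5, 4, 3, 8]
Counts: [0, 0, 1, 2, 1, 2, 1, 1, 1, 0]

Sorted: [2, 3, 3, 4, 5, 5, 6, 7, 8]


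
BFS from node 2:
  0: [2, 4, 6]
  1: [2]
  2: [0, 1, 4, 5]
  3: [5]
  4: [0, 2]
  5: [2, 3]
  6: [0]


Visit 2, enqueue [0, 1, 4, 5]
Visit 0, enqueue [6]
Visit 1, enqueue []
Visit 4, enqueue []
Visit 5, enqueue [3]
Visit 6, enqueue []
Visit 3, enqueue []

BFS order: [2, 0, 1, 4, 5, 6, 3]


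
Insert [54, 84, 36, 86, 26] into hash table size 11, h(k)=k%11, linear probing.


Insert 54: h=10 -> slot 10
Insert 84: h=7 -> slot 7
Insert 36: h=3 -> slot 3
Insert 86: h=9 -> slot 9
Insert 26: h=4 -> slot 4

Table: [None, None, None, 36, 26, None, None, 84, None, 86, 54]


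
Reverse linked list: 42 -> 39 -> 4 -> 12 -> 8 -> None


Step 1: curr=42, set curr.next=prev(None) | reversed so far: 42
Step 2: curr=39, set curr.next=prev(42) | reversed so far: 39 -> 42
Step 3: curr=4, set curr.next=prev(39) | reversed so far: 4 -> 39 -> 42
Step 4: curr=12, set curr.next=prev(4) | reversed so far: 12 -> 4 -> 39 -> 42
Step 5: curr=8, set curr.next=prev(12) | reversed so far: 8 -> 12 -> 4 -> 39 -> 42

8 -> 12 -> 4 -> 39 -> 42 -> None


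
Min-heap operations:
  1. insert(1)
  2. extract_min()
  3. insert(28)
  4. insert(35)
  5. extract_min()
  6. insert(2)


insert(1) -> [1]
extract_min()->1, []
insert(28) -> [28]
insert(35) -> [28, 35]
extract_min()->28, [35]
insert(2) -> [2, 35]

Final heap: [2, 35]


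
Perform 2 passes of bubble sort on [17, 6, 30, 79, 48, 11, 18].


Initial: [17, 6, 30, 79, 48, 11, 18]
Pass 1: [6, 17, 30, 48, 11, 18, 79] (4 swaps)
Pass 2: [6, 17, 30, 11, 18, 48, 79] (2 swaps)

After 2 passes: [6, 17, 30, 11, 18, 48, 79]


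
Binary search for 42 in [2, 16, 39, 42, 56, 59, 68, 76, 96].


Step 1: lo=0, hi=8, mid=4, val=56
Step 2: lo=0, hi=3, mid=1, val=16
Step 3: lo=2, hi=3, mid=2, val=39
Step 4: lo=3, hi=3, mid=3, val=42

Found at index 3


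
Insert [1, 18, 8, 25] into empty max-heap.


Insert 1: [1]
Insert 18: [18, 1]
Insert 8: [18, 1, 8]
Insert 25: [25, 18, 8, 1]

Final heap: [25, 18, 8, 1]


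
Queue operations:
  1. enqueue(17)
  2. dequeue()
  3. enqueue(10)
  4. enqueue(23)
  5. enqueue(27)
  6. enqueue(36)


enqueue(17) -> [17]
dequeue()->17, []
enqueue(10) -> [10]
enqueue(23) -> [10, 23]
enqueue(27) -> [10, 23, 27]
enqueue(36) -> [10, 23, 27, 36]

Final queue: [10, 23, 27, 36]


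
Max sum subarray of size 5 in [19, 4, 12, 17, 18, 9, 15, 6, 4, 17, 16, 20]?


[0:5]: 70
[1:6]: 60
[2:7]: 71
[3:8]: 65
[4:9]: 52
[5:10]: 51
[6:11]: 58
[7:12]: 63

Max: 71 at [2:7]


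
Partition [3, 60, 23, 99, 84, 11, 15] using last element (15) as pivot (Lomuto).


Pivot: 15
  3 <= 15: advance i (no swap)
  11 <= 15: swap -> [3, 11, 23, 99, 84, 60, 15]
Place pivot at 2: [3, 11, 15, 99, 84, 60, 23]

Partitioned: [3, 11, 15, 99, 84, 60, 23]


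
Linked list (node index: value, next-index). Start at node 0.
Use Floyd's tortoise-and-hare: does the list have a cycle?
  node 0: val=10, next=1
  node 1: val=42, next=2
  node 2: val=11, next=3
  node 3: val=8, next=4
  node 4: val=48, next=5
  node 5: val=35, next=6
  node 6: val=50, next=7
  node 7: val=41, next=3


Floyd's tortoise (slow, +1) and hare (fast, +2):
  init: slow=0, fast=0
  step 1: slow=1, fast=2
  step 2: slow=2, fast=4
  step 3: slow=3, fast=6
  step 4: slow=4, fast=3
  step 5: slow=5, fast=5
  slow == fast at node 5: cycle detected

Cycle: yes


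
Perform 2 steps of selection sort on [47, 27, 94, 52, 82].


Initial: [47, 27, 94, 52, 82]
Step 1: min=27 at 1
  Swap: [27, 47, 94, 52, 82]
Step 2: min=47 at 1
  Swap: [27, 47, 94, 52, 82]

After 2 steps: [27, 47, 94, 52, 82]


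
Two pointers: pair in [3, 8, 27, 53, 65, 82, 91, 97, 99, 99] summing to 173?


lo=0(3)+hi=9(99)=102
lo=1(8)+hi=9(99)=107
lo=2(27)+hi=9(99)=126
lo=3(53)+hi=9(99)=152
lo=4(65)+hi=9(99)=164
lo=5(82)+hi=9(99)=181
lo=5(82)+hi=8(99)=181
lo=5(82)+hi=7(97)=179
lo=5(82)+hi=6(91)=173

Yes: 82+91=173


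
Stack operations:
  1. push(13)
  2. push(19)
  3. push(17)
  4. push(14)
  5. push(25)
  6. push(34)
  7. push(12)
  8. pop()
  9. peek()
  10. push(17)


push(13) -> [13]
push(19) -> [13, 19]
push(17) -> [13, 19, 17]
push(14) -> [13, 19, 17, 14]
push(25) -> [13, 19, 17, 14, 25]
push(34) -> [13, 19, 17, 14, 25, 34]
push(12) -> [13, 19, 17, 14, 25, 34, 12]
pop()->12, [13, 19, 17, 14, 25, 34]
peek()->34
push(17) -> [13, 19, 17, 14, 25, 34, 17]

Final stack: [13, 19, 17, 14, 25, 34, 17]


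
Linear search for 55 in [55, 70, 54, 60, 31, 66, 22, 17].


i=0: 55==55 found!

Found at 0, 1 comps


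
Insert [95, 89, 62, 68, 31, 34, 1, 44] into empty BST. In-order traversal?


Insert 95: root
Insert 89: L from 95
Insert 62: L from 95 -> L from 89
Insert 68: L from 95 -> L from 89 -> R from 62
Insert 31: L from 95 -> L from 89 -> L from 62
Insert 34: L from 95 -> L from 89 -> L from 62 -> R from 31
Insert 1: L from 95 -> L from 89 -> L from 62 -> L from 31
Insert 44: L from 95 -> L from 89 -> L from 62 -> R from 31 -> R from 34

In-order: [1, 31, 34, 44, 62, 68, 89, 95]


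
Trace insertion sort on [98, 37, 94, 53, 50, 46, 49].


Initial: [98, 37, 94, 53, 50, 46, 49]
Insert 37: [37, 98, 94, 53, 50, 46, 49]
Insert 94: [37, 94, 98, 53, 50, 46, 49]
Insert 53: [37, 53, 94, 98, 50, 46, 49]
Insert 50: [37, 50, 53, 94, 98, 46, 49]
Insert 46: [37, 46, 50, 53, 94, 98, 49]
Insert 49: [37, 46, 49, 50, 53, 94, 98]

Sorted: [37, 46, 49, 50, 53, 94, 98]


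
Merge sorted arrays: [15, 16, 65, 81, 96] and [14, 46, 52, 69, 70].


Take 14 from B
Take 15 from A
Take 16 from A
Take 46 from B
Take 52 from B
Take 65 from A
Take 69 from B
Take 70 from B

Merged: [14, 15, 16, 46, 52, 65, 69, 70, 81, 96]


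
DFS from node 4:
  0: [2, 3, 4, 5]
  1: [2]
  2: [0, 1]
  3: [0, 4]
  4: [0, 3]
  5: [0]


Visit 4, push [3, 0]
Visit 0, push [5, 3, 2]
Visit 2, push [1]
Visit 1, push []
Visit 3, push []
Visit 5, push []

DFS order: [4, 0, 2, 1, 3, 5]


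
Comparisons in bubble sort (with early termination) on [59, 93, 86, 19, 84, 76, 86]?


Algorithm: bubble sort (with early termination)
Input: [59, 93, 86, 19, 84, 76, 86]
Sorted: [19, 59, 76, 84, 86, 86, 93]

18


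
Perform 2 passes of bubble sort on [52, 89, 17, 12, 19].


Initial: [52, 89, 17, 12, 19]
Pass 1: [52, 17, 12, 19, 89] (3 swaps)
Pass 2: [17, 12, 19, 52, 89] (3 swaps)

After 2 passes: [17, 12, 19, 52, 89]


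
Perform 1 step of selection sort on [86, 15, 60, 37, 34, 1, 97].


Initial: [86, 15, 60, 37, 34, 1, 97]
Step 1: min=1 at 5
  Swap: [1, 15, 60, 37, 34, 86, 97]

After 1 step: [1, 15, 60, 37, 34, 86, 97]


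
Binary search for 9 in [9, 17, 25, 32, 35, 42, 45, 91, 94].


Step 1: lo=0, hi=8, mid=4, val=35
Step 2: lo=0, hi=3, mid=1, val=17
Step 3: lo=0, hi=0, mid=0, val=9

Found at index 0


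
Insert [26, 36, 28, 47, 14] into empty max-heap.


Insert 26: [26]
Insert 36: [36, 26]
Insert 28: [36, 26, 28]
Insert 47: [47, 36, 28, 26]
Insert 14: [47, 36, 28, 26, 14]

Final heap: [47, 36, 28, 26, 14]


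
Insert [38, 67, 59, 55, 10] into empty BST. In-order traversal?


Insert 38: root
Insert 67: R from 38
Insert 59: R from 38 -> L from 67
Insert 55: R from 38 -> L from 67 -> L from 59
Insert 10: L from 38

In-order: [10, 38, 55, 59, 67]


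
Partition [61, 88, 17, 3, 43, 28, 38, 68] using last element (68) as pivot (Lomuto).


Pivot: 68
  61 <= 68: advance i (no swap)
  17 <= 68: swap -> [61, 17, 88, 3, 43, 28, 38, 68]
  3 <= 68: swap -> [61, 17, 3, 88, 43, 28, 38, 68]
  43 <= 68: swap -> [61, 17, 3, 43, 88, 28, 38, 68]
  28 <= 68: swap -> [61, 17, 3, 43, 28, 88, 38, 68]
  38 <= 68: swap -> [61, 17, 3, 43, 28, 38, 88, 68]
Place pivot at 6: [61, 17, 3, 43, 28, 38, 68, 88]

Partitioned: [61, 17, 3, 43, 28, 38, 68, 88]


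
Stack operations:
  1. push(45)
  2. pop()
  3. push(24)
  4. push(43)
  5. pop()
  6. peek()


push(45) -> [45]
pop()->45, []
push(24) -> [24]
push(43) -> [24, 43]
pop()->43, [24]
peek()->24

Final stack: [24]


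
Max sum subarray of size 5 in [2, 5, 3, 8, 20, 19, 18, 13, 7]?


[0:5]: 38
[1:6]: 55
[2:7]: 68
[3:8]: 78
[4:9]: 77

Max: 78 at [3:8]


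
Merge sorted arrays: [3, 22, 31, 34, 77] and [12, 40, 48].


Take 3 from A
Take 12 from B
Take 22 from A
Take 31 from A
Take 34 from A
Take 40 from B
Take 48 from B

Merged: [3, 12, 22, 31, 34, 40, 48, 77]


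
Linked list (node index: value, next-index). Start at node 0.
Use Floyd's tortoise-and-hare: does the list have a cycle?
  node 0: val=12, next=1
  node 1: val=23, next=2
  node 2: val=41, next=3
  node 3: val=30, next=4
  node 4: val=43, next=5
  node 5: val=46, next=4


Floyd's tortoise (slow, +1) and hare (fast, +2):
  init: slow=0, fast=0
  step 1: slow=1, fast=2
  step 2: slow=2, fast=4
  step 3: slow=3, fast=4
  step 4: slow=4, fast=4
  slow == fast at node 4: cycle detected

Cycle: yes


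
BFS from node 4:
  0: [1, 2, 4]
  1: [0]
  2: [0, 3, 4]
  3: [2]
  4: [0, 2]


Visit 4, enqueue [0, 2]
Visit 0, enqueue [1]
Visit 2, enqueue [3]
Visit 1, enqueue []
Visit 3, enqueue []

BFS order: [4, 0, 2, 1, 3]


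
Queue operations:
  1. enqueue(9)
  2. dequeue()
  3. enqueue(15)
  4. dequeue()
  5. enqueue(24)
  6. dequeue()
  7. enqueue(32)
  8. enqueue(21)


enqueue(9) -> [9]
dequeue()->9, []
enqueue(15) -> [15]
dequeue()->15, []
enqueue(24) -> [24]
dequeue()->24, []
enqueue(32) -> [32]
enqueue(21) -> [32, 21]

Final queue: [32, 21]


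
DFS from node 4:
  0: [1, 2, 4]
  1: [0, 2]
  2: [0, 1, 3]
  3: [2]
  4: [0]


Visit 4, push [0]
Visit 0, push [2, 1]
Visit 1, push [2]
Visit 2, push [3]
Visit 3, push []

DFS order: [4, 0, 1, 2, 3]


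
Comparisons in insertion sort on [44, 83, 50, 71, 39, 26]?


Algorithm: insertion sort
Input: [44, 83, 50, 71, 39, 26]
Sorted: [26, 39, 44, 50, 71, 83]

14


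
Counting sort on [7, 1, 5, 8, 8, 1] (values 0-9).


Input: [7, 1, 5, 8, 8, 1]
Counts: [0, 2, 0, 0, 0, 1, 0, 1, 2, 0]

Sorted: [1, 1, 5, 7, 8, 8]


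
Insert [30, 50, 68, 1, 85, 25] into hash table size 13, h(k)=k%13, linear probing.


Insert 30: h=4 -> slot 4
Insert 50: h=11 -> slot 11
Insert 68: h=3 -> slot 3
Insert 1: h=1 -> slot 1
Insert 85: h=7 -> slot 7
Insert 25: h=12 -> slot 12

Table: [None, 1, None, 68, 30, None, None, 85, None, None, None, 50, 25]


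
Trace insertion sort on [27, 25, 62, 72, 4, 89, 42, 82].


Initial: [27, 25, 62, 72, 4, 89, 42, 82]
Insert 25: [25, 27, 62, 72, 4, 89, 42, 82]
Insert 62: [25, 27, 62, 72, 4, 89, 42, 82]
Insert 72: [25, 27, 62, 72, 4, 89, 42, 82]
Insert 4: [4, 25, 27, 62, 72, 89, 42, 82]
Insert 89: [4, 25, 27, 62, 72, 89, 42, 82]
Insert 42: [4, 25, 27, 42, 62, 72, 89, 82]
Insert 82: [4, 25, 27, 42, 62, 72, 82, 89]

Sorted: [4, 25, 27, 42, 62, 72, 82, 89]


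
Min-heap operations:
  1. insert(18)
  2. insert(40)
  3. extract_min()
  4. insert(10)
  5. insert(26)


insert(18) -> [18]
insert(40) -> [18, 40]
extract_min()->18, [40]
insert(10) -> [10, 40]
insert(26) -> [10, 40, 26]

Final heap: [10, 40, 26]


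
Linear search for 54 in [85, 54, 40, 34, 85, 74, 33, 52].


i=0: 85!=54
i=1: 54==54 found!

Found at 1, 2 comps


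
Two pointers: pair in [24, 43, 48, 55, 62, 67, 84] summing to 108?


lo=0(24)+hi=6(84)=108

Yes: 24+84=108


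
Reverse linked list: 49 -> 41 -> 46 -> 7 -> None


Step 1: curr=49, set curr.next=prev(None) | reversed so far: 49
Step 2: curr=41, set curr.next=prev(49) | reversed so far: 41 -> 49
Step 3: curr=46, set curr.next=prev(41) | reversed so far: 46 -> 41 -> 49
Step 4: curr=7, set curr.next=prev(46) | reversed so far: 7 -> 46 -> 41 -> 49

7 -> 46 -> 41 -> 49 -> None


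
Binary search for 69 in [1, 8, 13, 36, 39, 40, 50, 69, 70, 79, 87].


Step 1: lo=0, hi=10, mid=5, val=40
Step 2: lo=6, hi=10, mid=8, val=70
Step 3: lo=6, hi=7, mid=6, val=50
Step 4: lo=7, hi=7, mid=7, val=69

Found at index 7


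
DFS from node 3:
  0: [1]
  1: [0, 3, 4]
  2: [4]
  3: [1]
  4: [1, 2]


Visit 3, push [1]
Visit 1, push [4, 0]
Visit 0, push []
Visit 4, push [2]
Visit 2, push []

DFS order: [3, 1, 0, 4, 2]


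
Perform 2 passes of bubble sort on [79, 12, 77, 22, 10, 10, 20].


Initial: [79, 12, 77, 22, 10, 10, 20]
Pass 1: [12, 77, 22, 10, 10, 20, 79] (6 swaps)
Pass 2: [12, 22, 10, 10, 20, 77, 79] (4 swaps)

After 2 passes: [12, 22, 10, 10, 20, 77, 79]


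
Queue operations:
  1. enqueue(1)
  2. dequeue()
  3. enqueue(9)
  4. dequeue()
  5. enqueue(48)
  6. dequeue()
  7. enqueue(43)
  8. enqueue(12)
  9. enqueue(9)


enqueue(1) -> [1]
dequeue()->1, []
enqueue(9) -> [9]
dequeue()->9, []
enqueue(48) -> [48]
dequeue()->48, []
enqueue(43) -> [43]
enqueue(12) -> [43, 12]
enqueue(9) -> [43, 12, 9]

Final queue: [43, 12, 9]


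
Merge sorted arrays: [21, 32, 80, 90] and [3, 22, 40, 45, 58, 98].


Take 3 from B
Take 21 from A
Take 22 from B
Take 32 from A
Take 40 from B
Take 45 from B
Take 58 from B
Take 80 from A
Take 90 from A

Merged: [3, 21, 22, 32, 40, 45, 58, 80, 90, 98]


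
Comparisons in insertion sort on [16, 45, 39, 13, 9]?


Algorithm: insertion sort
Input: [16, 45, 39, 13, 9]
Sorted: [9, 13, 16, 39, 45]

10


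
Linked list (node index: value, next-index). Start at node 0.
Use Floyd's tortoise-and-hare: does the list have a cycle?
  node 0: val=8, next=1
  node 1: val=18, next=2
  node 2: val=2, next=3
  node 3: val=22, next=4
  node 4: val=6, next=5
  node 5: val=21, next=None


Floyd's tortoise (slow, +1) and hare (fast, +2):
  init: slow=0, fast=0
  step 1: slow=1, fast=2
  step 2: slow=2, fast=4
  step 3: fast 4->5->None, no cycle

Cycle: no


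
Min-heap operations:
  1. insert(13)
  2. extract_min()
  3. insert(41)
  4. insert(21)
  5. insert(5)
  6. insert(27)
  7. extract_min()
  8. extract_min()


insert(13) -> [13]
extract_min()->13, []
insert(41) -> [41]
insert(21) -> [21, 41]
insert(5) -> [5, 41, 21]
insert(27) -> [5, 27, 21, 41]
extract_min()->5, [21, 27, 41]
extract_min()->21, [27, 41]

Final heap: [27, 41]


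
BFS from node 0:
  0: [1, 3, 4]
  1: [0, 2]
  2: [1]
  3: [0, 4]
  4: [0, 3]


Visit 0, enqueue [1, 3, 4]
Visit 1, enqueue [2]
Visit 3, enqueue []
Visit 4, enqueue []
Visit 2, enqueue []

BFS order: [0, 1, 3, 4, 2]


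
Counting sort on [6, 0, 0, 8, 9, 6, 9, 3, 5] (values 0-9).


Input: [6, 0, 0, 8, 9, 6, 9, 3, 5]
Counts: [2, 0, 0, 1, 0, 1, 2, 0, 1, 2]

Sorted: [0, 0, 3, 5, 6, 6, 8, 9, 9]


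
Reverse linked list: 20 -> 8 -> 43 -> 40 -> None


Step 1: curr=20, set curr.next=prev(None) | reversed so far: 20
Step 2: curr=8, set curr.next=prev(20) | reversed so far: 8 -> 20
Step 3: curr=43, set curr.next=prev(8) | reversed so far: 43 -> 8 -> 20
Step 4: curr=40, set curr.next=prev(43) | reversed so far: 40 -> 43 -> 8 -> 20

40 -> 43 -> 8 -> 20 -> None


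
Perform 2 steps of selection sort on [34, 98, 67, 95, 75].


Initial: [34, 98, 67, 95, 75]
Step 1: min=34 at 0
  Swap: [34, 98, 67, 95, 75]
Step 2: min=67 at 2
  Swap: [34, 67, 98, 95, 75]

After 2 steps: [34, 67, 98, 95, 75]


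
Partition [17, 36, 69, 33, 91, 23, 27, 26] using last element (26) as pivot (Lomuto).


Pivot: 26
  17 <= 26: advance i (no swap)
  23 <= 26: swap -> [17, 23, 69, 33, 91, 36, 27, 26]
Place pivot at 2: [17, 23, 26, 33, 91, 36, 27, 69]

Partitioned: [17, 23, 26, 33, 91, 36, 27, 69]


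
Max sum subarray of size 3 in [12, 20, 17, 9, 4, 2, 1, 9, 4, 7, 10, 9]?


[0:3]: 49
[1:4]: 46
[2:5]: 30
[3:6]: 15
[4:7]: 7
[5:8]: 12
[6:9]: 14
[7:10]: 20
[8:11]: 21
[9:12]: 26

Max: 49 at [0:3]


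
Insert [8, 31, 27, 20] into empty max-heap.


Insert 8: [8]
Insert 31: [31, 8]
Insert 27: [31, 8, 27]
Insert 20: [31, 20, 27, 8]

Final heap: [31, 20, 27, 8]


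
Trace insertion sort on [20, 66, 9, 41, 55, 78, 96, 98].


Initial: [20, 66, 9, 41, 55, 78, 96, 98]
Insert 66: [20, 66, 9, 41, 55, 78, 96, 98]
Insert 9: [9, 20, 66, 41, 55, 78, 96, 98]
Insert 41: [9, 20, 41, 66, 55, 78, 96, 98]
Insert 55: [9, 20, 41, 55, 66, 78, 96, 98]
Insert 78: [9, 20, 41, 55, 66, 78, 96, 98]
Insert 96: [9, 20, 41, 55, 66, 78, 96, 98]
Insert 98: [9, 20, 41, 55, 66, 78, 96, 98]

Sorted: [9, 20, 41, 55, 66, 78, 96, 98]


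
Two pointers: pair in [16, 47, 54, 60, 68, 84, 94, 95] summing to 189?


lo=0(16)+hi=7(95)=111
lo=1(47)+hi=7(95)=142
lo=2(54)+hi=7(95)=149
lo=3(60)+hi=7(95)=155
lo=4(68)+hi=7(95)=163
lo=5(84)+hi=7(95)=179
lo=6(94)+hi=7(95)=189

Yes: 94+95=189


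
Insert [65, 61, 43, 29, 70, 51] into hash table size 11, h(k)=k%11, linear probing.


Insert 65: h=10 -> slot 10
Insert 61: h=6 -> slot 6
Insert 43: h=10, 1 probes -> slot 0
Insert 29: h=7 -> slot 7
Insert 70: h=4 -> slot 4
Insert 51: h=7, 1 probes -> slot 8

Table: [43, None, None, None, 70, None, 61, 29, 51, None, 65]


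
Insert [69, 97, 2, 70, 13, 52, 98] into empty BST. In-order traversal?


Insert 69: root
Insert 97: R from 69
Insert 2: L from 69
Insert 70: R from 69 -> L from 97
Insert 13: L from 69 -> R from 2
Insert 52: L from 69 -> R from 2 -> R from 13
Insert 98: R from 69 -> R from 97

In-order: [2, 13, 52, 69, 70, 97, 98]


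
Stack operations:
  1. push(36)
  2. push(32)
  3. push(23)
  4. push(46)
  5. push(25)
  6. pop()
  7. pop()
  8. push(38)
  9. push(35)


push(36) -> [36]
push(32) -> [36, 32]
push(23) -> [36, 32, 23]
push(46) -> [36, 32, 23, 46]
push(25) -> [36, 32, 23, 46, 25]
pop()->25, [36, 32, 23, 46]
pop()->46, [36, 32, 23]
push(38) -> [36, 32, 23, 38]
push(35) -> [36, 32, 23, 38, 35]

Final stack: [36, 32, 23, 38, 35]


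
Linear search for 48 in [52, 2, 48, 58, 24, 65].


i=0: 52!=48
i=1: 2!=48
i=2: 48==48 found!

Found at 2, 3 comps


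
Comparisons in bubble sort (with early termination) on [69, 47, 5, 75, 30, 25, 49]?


Algorithm: bubble sort (with early termination)
Input: [69, 47, 5, 75, 30, 25, 49]
Sorted: [5, 25, 30, 47, 49, 69, 75]

20


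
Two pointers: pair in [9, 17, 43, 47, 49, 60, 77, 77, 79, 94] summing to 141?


lo=0(9)+hi=9(94)=103
lo=1(17)+hi=9(94)=111
lo=2(43)+hi=9(94)=137
lo=3(47)+hi=9(94)=141

Yes: 47+94=141


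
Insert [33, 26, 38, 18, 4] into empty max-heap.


Insert 33: [33]
Insert 26: [33, 26]
Insert 38: [38, 26, 33]
Insert 18: [38, 26, 33, 18]
Insert 4: [38, 26, 33, 18, 4]

Final heap: [38, 26, 33, 18, 4]


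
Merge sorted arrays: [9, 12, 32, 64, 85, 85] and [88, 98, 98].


Take 9 from A
Take 12 from A
Take 32 from A
Take 64 from A
Take 85 from A
Take 85 from A

Merged: [9, 12, 32, 64, 85, 85, 88, 98, 98]


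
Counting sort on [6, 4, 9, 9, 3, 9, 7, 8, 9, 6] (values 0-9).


Input: [6, 4, 9, 9, 3, 9, 7, 8, 9, 6]
Counts: [0, 0, 0, 1, 1, 0, 2, 1, 1, 4]

Sorted: [3, 4, 6, 6, 7, 8, 9, 9, 9, 9]


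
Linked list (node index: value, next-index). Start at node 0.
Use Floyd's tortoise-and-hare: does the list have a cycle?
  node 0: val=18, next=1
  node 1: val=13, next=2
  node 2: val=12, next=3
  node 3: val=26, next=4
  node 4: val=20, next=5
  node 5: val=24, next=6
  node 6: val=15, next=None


Floyd's tortoise (slow, +1) and hare (fast, +2):
  init: slow=0, fast=0
  step 1: slow=1, fast=2
  step 2: slow=2, fast=4
  step 3: slow=3, fast=6
  step 4: fast -> None, no cycle

Cycle: no


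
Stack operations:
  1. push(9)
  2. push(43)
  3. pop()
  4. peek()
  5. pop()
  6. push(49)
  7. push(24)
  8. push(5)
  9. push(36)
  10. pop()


push(9) -> [9]
push(43) -> [9, 43]
pop()->43, [9]
peek()->9
pop()->9, []
push(49) -> [49]
push(24) -> [49, 24]
push(5) -> [49, 24, 5]
push(36) -> [49, 24, 5, 36]
pop()->36, [49, 24, 5]

Final stack: [49, 24, 5]


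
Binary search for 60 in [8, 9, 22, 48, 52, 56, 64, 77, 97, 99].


Step 1: lo=0, hi=9, mid=4, val=52
Step 2: lo=5, hi=9, mid=7, val=77
Step 3: lo=5, hi=6, mid=5, val=56
Step 4: lo=6, hi=6, mid=6, val=64

Not found


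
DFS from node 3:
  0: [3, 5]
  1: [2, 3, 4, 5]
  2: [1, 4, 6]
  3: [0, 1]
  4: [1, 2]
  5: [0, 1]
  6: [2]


Visit 3, push [1, 0]
Visit 0, push [5]
Visit 5, push [1]
Visit 1, push [4, 2]
Visit 2, push [6, 4]
Visit 4, push []
Visit 6, push []

DFS order: [3, 0, 5, 1, 2, 4, 6]


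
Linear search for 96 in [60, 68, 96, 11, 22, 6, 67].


i=0: 60!=96
i=1: 68!=96
i=2: 96==96 found!

Found at 2, 3 comps


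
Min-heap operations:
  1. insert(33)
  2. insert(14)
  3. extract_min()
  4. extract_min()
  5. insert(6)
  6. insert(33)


insert(33) -> [33]
insert(14) -> [14, 33]
extract_min()->14, [33]
extract_min()->33, []
insert(6) -> [6]
insert(33) -> [6, 33]

Final heap: [6, 33]


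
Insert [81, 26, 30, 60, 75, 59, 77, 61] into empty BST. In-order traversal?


Insert 81: root
Insert 26: L from 81
Insert 30: L from 81 -> R from 26
Insert 60: L from 81 -> R from 26 -> R from 30
Insert 75: L from 81 -> R from 26 -> R from 30 -> R from 60
Insert 59: L from 81 -> R from 26 -> R from 30 -> L from 60
Insert 77: L from 81 -> R from 26 -> R from 30 -> R from 60 -> R from 75
Insert 61: L from 81 -> R from 26 -> R from 30 -> R from 60 -> L from 75

In-order: [26, 30, 59, 60, 61, 75, 77, 81]


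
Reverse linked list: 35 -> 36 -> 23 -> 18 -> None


Step 1: curr=35, set curr.next=prev(None) | reversed so far: 35
Step 2: curr=36, set curr.next=prev(35) | reversed so far: 36 -> 35
Step 3: curr=23, set curr.next=prev(36) | reversed so far: 23 -> 36 -> 35
Step 4: curr=18, set curr.next=prev(23) | reversed so far: 18 -> 23 -> 36 -> 35

18 -> 23 -> 36 -> 35 -> None


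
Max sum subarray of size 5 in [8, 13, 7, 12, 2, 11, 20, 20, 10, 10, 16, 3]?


[0:5]: 42
[1:6]: 45
[2:7]: 52
[3:8]: 65
[4:9]: 63
[5:10]: 71
[6:11]: 76
[7:12]: 59

Max: 76 at [6:11]


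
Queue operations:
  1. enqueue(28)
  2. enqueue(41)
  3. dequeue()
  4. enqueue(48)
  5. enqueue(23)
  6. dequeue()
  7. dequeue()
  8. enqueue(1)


enqueue(28) -> [28]
enqueue(41) -> [28, 41]
dequeue()->28, [41]
enqueue(48) -> [41, 48]
enqueue(23) -> [41, 48, 23]
dequeue()->41, [48, 23]
dequeue()->48, [23]
enqueue(1) -> [23, 1]

Final queue: [23, 1]


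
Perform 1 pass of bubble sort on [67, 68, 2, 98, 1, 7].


Initial: [67, 68, 2, 98, 1, 7]
Pass 1: [67, 2, 68, 1, 7, 98] (3 swaps)

After 1 pass: [67, 2, 68, 1, 7, 98]


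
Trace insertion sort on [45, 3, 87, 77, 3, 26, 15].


Initial: [45, 3, 87, 77, 3, 26, 15]
Insert 3: [3, 45, 87, 77, 3, 26, 15]
Insert 87: [3, 45, 87, 77, 3, 26, 15]
Insert 77: [3, 45, 77, 87, 3, 26, 15]
Insert 3: [3, 3, 45, 77, 87, 26, 15]
Insert 26: [3, 3, 26, 45, 77, 87, 15]
Insert 15: [3, 3, 15, 26, 45, 77, 87]

Sorted: [3, 3, 15, 26, 45, 77, 87]


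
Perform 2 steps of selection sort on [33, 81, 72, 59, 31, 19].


Initial: [33, 81, 72, 59, 31, 19]
Step 1: min=19 at 5
  Swap: [19, 81, 72, 59, 31, 33]
Step 2: min=31 at 4
  Swap: [19, 31, 72, 59, 81, 33]

After 2 steps: [19, 31, 72, 59, 81, 33]


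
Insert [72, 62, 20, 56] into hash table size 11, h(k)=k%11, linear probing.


Insert 72: h=6 -> slot 6
Insert 62: h=7 -> slot 7
Insert 20: h=9 -> slot 9
Insert 56: h=1 -> slot 1

Table: [None, 56, None, None, None, None, 72, 62, None, 20, None]


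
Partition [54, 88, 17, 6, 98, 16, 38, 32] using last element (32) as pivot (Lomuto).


Pivot: 32
  17 <= 32: swap -> [17, 88, 54, 6, 98, 16, 38, 32]
  6 <= 32: swap -> [17, 6, 54, 88, 98, 16, 38, 32]
  16 <= 32: swap -> [17, 6, 16, 88, 98, 54, 38, 32]
Place pivot at 3: [17, 6, 16, 32, 98, 54, 38, 88]

Partitioned: [17, 6, 16, 32, 98, 54, 38, 88]


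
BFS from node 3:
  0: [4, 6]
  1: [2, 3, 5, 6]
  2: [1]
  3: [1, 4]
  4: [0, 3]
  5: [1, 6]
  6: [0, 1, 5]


Visit 3, enqueue [1, 4]
Visit 1, enqueue [2, 5, 6]
Visit 4, enqueue [0]
Visit 2, enqueue []
Visit 5, enqueue []
Visit 6, enqueue []
Visit 0, enqueue []

BFS order: [3, 1, 4, 2, 5, 6, 0]


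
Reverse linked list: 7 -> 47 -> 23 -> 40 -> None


Step 1: curr=7, set curr.next=prev(None) | reversed so far: 7
Step 2: curr=47, set curr.next=prev(7) | reversed so far: 47 -> 7
Step 3: curr=23, set curr.next=prev(47) | reversed so far: 23 -> 47 -> 7
Step 4: curr=40, set curr.next=prev(23) | reversed so far: 40 -> 23 -> 47 -> 7

40 -> 23 -> 47 -> 7 -> None


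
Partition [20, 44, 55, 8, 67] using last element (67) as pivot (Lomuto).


Pivot: 67
  20 <= 67: advance i (no swap)
  44 <= 67: advance i (no swap)
  55 <= 67: advance i (no swap)
  8 <= 67: advance i (no swap)
Place pivot at 4: [20, 44, 55, 8, 67]

Partitioned: [20, 44, 55, 8, 67]


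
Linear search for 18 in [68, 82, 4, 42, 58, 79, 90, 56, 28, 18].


i=0: 68!=18
i=1: 82!=18
i=2: 4!=18
i=3: 42!=18
i=4: 58!=18
i=5: 79!=18
i=6: 90!=18
i=7: 56!=18
i=8: 28!=18
i=9: 18==18 found!

Found at 9, 10 comps


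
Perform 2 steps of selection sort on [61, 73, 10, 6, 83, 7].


Initial: [61, 73, 10, 6, 83, 7]
Step 1: min=6 at 3
  Swap: [6, 73, 10, 61, 83, 7]
Step 2: min=7 at 5
  Swap: [6, 7, 10, 61, 83, 73]

After 2 steps: [6, 7, 10, 61, 83, 73]


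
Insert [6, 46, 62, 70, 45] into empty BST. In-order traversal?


Insert 6: root
Insert 46: R from 6
Insert 62: R from 6 -> R from 46
Insert 70: R from 6 -> R from 46 -> R from 62
Insert 45: R from 6 -> L from 46

In-order: [6, 45, 46, 62, 70]


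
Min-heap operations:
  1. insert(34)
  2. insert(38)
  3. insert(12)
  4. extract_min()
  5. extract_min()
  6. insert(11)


insert(34) -> [34]
insert(38) -> [34, 38]
insert(12) -> [12, 38, 34]
extract_min()->12, [34, 38]
extract_min()->34, [38]
insert(11) -> [11, 38]

Final heap: [11, 38]


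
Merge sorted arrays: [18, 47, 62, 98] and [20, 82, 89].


Take 18 from A
Take 20 from B
Take 47 from A
Take 62 from A
Take 82 from B
Take 89 from B

Merged: [18, 20, 47, 62, 82, 89, 98]


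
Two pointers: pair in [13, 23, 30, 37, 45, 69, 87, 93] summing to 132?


lo=0(13)+hi=7(93)=106
lo=1(23)+hi=7(93)=116
lo=2(30)+hi=7(93)=123
lo=3(37)+hi=7(93)=130
lo=4(45)+hi=7(93)=138
lo=4(45)+hi=6(87)=132

Yes: 45+87=132


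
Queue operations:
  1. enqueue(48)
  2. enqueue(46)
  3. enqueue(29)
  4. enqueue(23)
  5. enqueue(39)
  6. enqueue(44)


enqueue(48) -> [48]
enqueue(46) -> [48, 46]
enqueue(29) -> [48, 46, 29]
enqueue(23) -> [48, 46, 29, 23]
enqueue(39) -> [48, 46, 29, 23, 39]
enqueue(44) -> [48, 46, 29, 23, 39, 44]

Final queue: [48, 46, 29, 23, 39, 44]
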